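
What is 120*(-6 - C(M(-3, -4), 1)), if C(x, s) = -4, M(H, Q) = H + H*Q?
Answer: -240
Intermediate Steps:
120*(-6 - C(M(-3, -4), 1)) = 120*(-6 - 1*(-4)) = 120*(-6 + 4) = 120*(-2) = -240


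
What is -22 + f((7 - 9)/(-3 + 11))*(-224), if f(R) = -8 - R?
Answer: 1714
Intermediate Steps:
-22 + f((7 - 9)/(-3 + 11))*(-224) = -22 + (-8 - (7 - 9)/(-3 + 11))*(-224) = -22 + (-8 - (-2)/8)*(-224) = -22 + (-8 - 1*(-¼))*(-224) = -22 + (-8 + ¼)*(-224) = -22 - 31/4*(-224) = -22 + 1736 = 1714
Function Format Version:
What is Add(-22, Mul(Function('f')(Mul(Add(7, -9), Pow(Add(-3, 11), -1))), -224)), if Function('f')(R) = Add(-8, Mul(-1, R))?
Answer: 1714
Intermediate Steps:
Add(-22, Mul(Function('f')(Mul(Add(7, -9), Pow(Add(-3, 11), -1))), -224)) = Add(-22, Mul(Add(-8, Mul(-1, Mul(Add(7, -9), Pow(Add(-3, 11), -1)))), -224)) = Add(-22, Mul(Add(-8, Mul(-1, Mul(-2, Pow(8, -1)))), -224)) = Add(-22, Mul(Add(-8, Mul(-1, Mul(-2, Rational(1, 8)))), -224)) = Add(-22, Mul(Add(-8, Mul(-1, Rational(-1, 4))), -224)) = Add(-22, Mul(Add(-8, Rational(1, 4)), -224)) = Add(-22, Mul(Rational(-31, 4), -224)) = Add(-22, 1736) = 1714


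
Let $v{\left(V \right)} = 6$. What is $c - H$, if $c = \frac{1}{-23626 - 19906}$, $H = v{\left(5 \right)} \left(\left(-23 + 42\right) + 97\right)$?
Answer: $- \frac{30298273}{43532} \approx -696.0$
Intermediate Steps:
$H = 696$ ($H = 6 \left(\left(-23 + 42\right) + 97\right) = 6 \left(19 + 97\right) = 6 \cdot 116 = 696$)
$c = - \frac{1}{43532}$ ($c = \frac{1}{-43532} = - \frac{1}{43532} \approx -2.2972 \cdot 10^{-5}$)
$c - H = - \frac{1}{43532} - 696 = - \frac{30298273}{43532}$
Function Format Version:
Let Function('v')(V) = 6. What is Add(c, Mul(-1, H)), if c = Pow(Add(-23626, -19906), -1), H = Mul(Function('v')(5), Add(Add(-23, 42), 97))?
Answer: Rational(-30298273, 43532) ≈ -696.00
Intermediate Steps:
H = 696 (H = Mul(6, Add(Add(-23, 42), 97)) = Mul(6, Add(19, 97)) = Mul(6, 116) = 696)
c = Rational(-1, 43532) (c = Pow(-43532, -1) = Rational(-1, 43532) ≈ -2.2972e-5)
Add(c, Mul(-1, H)) = Add(Rational(-1, 43532), Mul(-1, 696)) = Add(Rational(-1, 43532), -696) = Rational(-30298273, 43532)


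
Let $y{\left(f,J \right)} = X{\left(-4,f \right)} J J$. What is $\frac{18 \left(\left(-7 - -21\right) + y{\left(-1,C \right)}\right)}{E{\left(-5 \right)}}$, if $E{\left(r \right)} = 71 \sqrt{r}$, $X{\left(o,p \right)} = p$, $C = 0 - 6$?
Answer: $\frac{396 i \sqrt{5}}{355} \approx 2.4943 i$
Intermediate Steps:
$C = -6$ ($C = 0 - 6 = -6$)
$y{\left(f,J \right)} = f J^{2}$ ($y{\left(f,J \right)} = f J J = J f J = f J^{2}$)
$\frac{18 \left(\left(-7 - -21\right) + y{\left(-1,C \right)}\right)}{E{\left(-5 \right)}} = \frac{18 \left(\left(-7 - -21\right) - \left(-6\right)^{2}\right)}{71 \sqrt{-5}} = \frac{18 \left(\left(-7 + 21\right) - 36\right)}{71 i \sqrt{5}} = \frac{18 \left(14 - 36\right)}{71 i \sqrt{5}} = 18 \left(-22\right) \left(- \frac{i \sqrt{5}}{355}\right) = - 396 \left(- \frac{i \sqrt{5}}{355}\right) = \frac{396 i \sqrt{5}}{355}$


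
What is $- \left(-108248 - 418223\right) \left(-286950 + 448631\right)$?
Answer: $85120357751$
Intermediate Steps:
$- \left(-108248 - 418223\right) \left(-286950 + 448631\right) = - \left(-526471\right) 161681 = \left(-1\right) \left(-85120357751\right) = 85120357751$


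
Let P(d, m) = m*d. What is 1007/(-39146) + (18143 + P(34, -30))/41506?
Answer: 157125104/406198469 ≈ 0.38682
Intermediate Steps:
P(d, m) = d*m
1007/(-39146) + (18143 + P(34, -30))/41506 = 1007/(-39146) + (18143 + 34*(-30))/41506 = 1007*(-1/39146) + (18143 - 1020)*(1/41506) = -1007/39146 + 17123*(1/41506) = -1007/39146 + 17123/41506 = 157125104/406198469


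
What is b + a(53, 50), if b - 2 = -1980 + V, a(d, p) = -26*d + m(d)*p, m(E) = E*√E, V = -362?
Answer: -3718 + 2650*√53 ≈ 15574.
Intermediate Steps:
m(E) = E^(3/2)
a(d, p) = -26*d + p*d^(3/2) (a(d, p) = -26*d + d^(3/2)*p = -26*d + p*d^(3/2))
b = -2340 (b = 2 + (-1980 - 362) = 2 - 2342 = -2340)
b + a(53, 50) = -2340 + (-26*53 + 50*53^(3/2)) = -2340 + (-1378 + 50*(53*√53)) = -2340 + (-1378 + 2650*√53) = -3718 + 2650*√53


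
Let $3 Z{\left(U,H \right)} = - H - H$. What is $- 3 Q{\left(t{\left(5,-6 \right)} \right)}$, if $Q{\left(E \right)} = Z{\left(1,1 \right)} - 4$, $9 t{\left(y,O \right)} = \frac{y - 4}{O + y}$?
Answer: $14$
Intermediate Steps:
$t{\left(y,O \right)} = \frac{-4 + y}{9 \left(O + y\right)}$ ($t{\left(y,O \right)} = \frac{\left(y - 4\right) \frac{1}{O + y}}{9} = \frac{\left(-4 + y\right) \frac{1}{O + y}}{9} = \frac{\frac{1}{O + y} \left(-4 + y\right)}{9} = \frac{-4 + y}{9 \left(O + y\right)}$)
$Z{\left(U,H \right)} = - \frac{2 H}{3}$ ($Z{\left(U,H \right)} = \frac{- H - H}{3} = \frac{\left(-2\right) H}{3} = - \frac{2 H}{3}$)
$Q{\left(E \right)} = - \frac{14}{3}$ ($Q{\left(E \right)} = \left(- \frac{2}{3}\right) 1 - 4 = - \frac{2}{3} - 4 = - \frac{14}{3}$)
$- 3 Q{\left(t{\left(5,-6 \right)} \right)} = \left(-3\right) \left(- \frac{14}{3}\right) = 14$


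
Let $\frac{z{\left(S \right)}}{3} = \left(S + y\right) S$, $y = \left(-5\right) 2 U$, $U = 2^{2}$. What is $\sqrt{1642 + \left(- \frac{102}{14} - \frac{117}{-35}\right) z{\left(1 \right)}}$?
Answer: $\frac{4 \sqrt{161035}}{35} \approx 45.862$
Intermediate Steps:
$U = 4$
$y = -40$ ($y = \left(-5\right) 2 \cdot 4 = \left(-10\right) 4 = -40$)
$z{\left(S \right)} = 3 S \left(-40 + S\right)$ ($z{\left(S \right)} = 3 \left(S - 40\right) S = 3 \left(-40 + S\right) S = 3 S \left(-40 + S\right)$)
$\sqrt{1642 + \left(- \frac{102}{14} - \frac{117}{-35}\right) z{\left(1 \right)}} = \sqrt{1642 + \left(- \frac{102}{14} - \frac{117}{-35}\right) 3 \cdot 1 \left(-40 + 1\right)} = \sqrt{1642 + \left(\left(-102\right) \frac{1}{14} - - \frac{117}{35}\right) 3 \cdot 1 \left(-39\right)} = \sqrt{1642 + \left(- \frac{51}{7} + \frac{117}{35}\right) \left(-117\right)} = \sqrt{1642 - - \frac{16146}{35}} = \sqrt{1642 + \frac{16146}{35}} = \sqrt{\frac{73616}{35}} = \frac{4 \sqrt{161035}}{35}$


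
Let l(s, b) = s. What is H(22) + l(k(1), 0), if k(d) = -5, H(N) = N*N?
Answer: 479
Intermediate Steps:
H(N) = N²
H(22) + l(k(1), 0) = 22² - 5 = 484 - 5 = 479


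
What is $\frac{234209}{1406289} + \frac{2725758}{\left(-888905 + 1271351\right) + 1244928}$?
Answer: $\frac{4362680258}{2369107821} \approx 1.8415$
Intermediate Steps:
$\frac{234209}{1406289} + \frac{2725758}{\left(-888905 + 1271351\right) + 1244928} = 234209 \cdot \frac{1}{1406289} + \frac{2725758}{382446 + 1244928} = \frac{10183}{61143} + \frac{2725758}{1627374} = \frac{10183}{61143} + 2725758 \cdot \frac{1}{1627374} = \frac{10183}{61143} + \frac{64899}{38747} = \frac{4362680258}{2369107821}$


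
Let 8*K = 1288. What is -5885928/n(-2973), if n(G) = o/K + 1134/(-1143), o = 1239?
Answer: -5730931896/6527 ≈ -8.7804e+5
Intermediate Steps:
K = 161 (K = (⅛)*1288 = 161)
n(G) = 19581/2921 (n(G) = 1239/161 + 1134/(-1143) = 1239*(1/161) + 1134*(-1/1143) = 177/23 - 126/127 = 19581/2921)
-5885928/n(-2973) = -5885928/19581/2921 = -5885928*2921/19581 = -5730931896/6527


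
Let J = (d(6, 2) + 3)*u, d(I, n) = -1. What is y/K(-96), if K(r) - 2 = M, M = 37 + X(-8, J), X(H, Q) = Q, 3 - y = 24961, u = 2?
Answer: -24958/43 ≈ -580.42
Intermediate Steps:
y = -24958 (y = 3 - 1*24961 = 3 - 24961 = -24958)
J = 4 (J = (-1 + 3)*2 = 2*2 = 4)
M = 41 (M = 37 + 4 = 41)
K(r) = 43 (K(r) = 2 + 41 = 43)
y/K(-96) = -24958/43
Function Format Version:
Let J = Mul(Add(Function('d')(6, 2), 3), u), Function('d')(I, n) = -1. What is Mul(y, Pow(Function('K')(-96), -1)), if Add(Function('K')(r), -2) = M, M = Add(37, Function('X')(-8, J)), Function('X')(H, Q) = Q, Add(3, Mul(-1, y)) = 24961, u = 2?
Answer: Rational(-24958, 43) ≈ -580.42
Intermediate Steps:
y = -24958 (y = Add(3, Mul(-1, 24961)) = Add(3, -24961) = -24958)
J = 4 (J = Mul(Add(-1, 3), 2) = Mul(2, 2) = 4)
M = 41 (M = Add(37, 4) = 41)
Function('K')(r) = 43 (Function('K')(r) = Add(2, 41) = 43)
Mul(y, Pow(Function('K')(-96), -1)) = Mul(-24958, Pow(43, -1)) = Mul(-24958, Rational(1, 43)) = Rational(-24958, 43)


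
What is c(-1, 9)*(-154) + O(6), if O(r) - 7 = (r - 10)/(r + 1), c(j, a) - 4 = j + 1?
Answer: -4267/7 ≈ -609.57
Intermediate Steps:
c(j, a) = 5 + j (c(j, a) = 4 + (j + 1) = 4 + (1 + j) = 5 + j)
O(r) = 7 + (-10 + r)/(1 + r) (O(r) = 7 + (r - 10)/(r + 1) = 7 + (-10 + r)/(1 + r))
c(-1, 9)*(-154) + O(6) = (5 - 1)*(-154) + (-3 + 8*6)/(1 + 6) = 4*(-154) + (-3 + 48)/7 = -616 + (⅐)*45 = -616 + 45/7 = -4267/7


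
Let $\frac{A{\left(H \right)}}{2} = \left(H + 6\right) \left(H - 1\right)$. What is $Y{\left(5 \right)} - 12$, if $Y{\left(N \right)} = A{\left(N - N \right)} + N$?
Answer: $-19$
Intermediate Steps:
$A{\left(H \right)} = 2 \left(-1 + H\right) \left(6 + H\right)$ ($A{\left(H \right)} = 2 \left(H + 6\right) \left(H - 1\right) = 2 \left(6 + H\right) \left(-1 + H\right) = 2 \left(-1 + H\right) \left(6 + H\right)$)
$Y{\left(N \right)} = -12 + N$ ($Y{\left(N \right)} = \left(-12 + 2 \left(N - N\right)^{2} + 10 \left(N - N\right)\right) + N = \left(-12 + 2 \cdot 0^{2} + 10 \cdot 0\right) + N = \left(-12 + 2 \cdot 0 + 0\right) + N = \left(-12 + 0 + 0\right) + N = -12 + N$)
$Y{\left(5 \right)} - 12 = \left(-12 + 5\right) - 12 = -7 - 12 = -19$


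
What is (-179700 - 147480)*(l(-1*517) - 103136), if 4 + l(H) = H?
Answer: 33914497260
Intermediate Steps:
l(H) = -4 + H
(-179700 - 147480)*(l(-1*517) - 103136) = (-179700 - 147480)*((-4 - 1*517) - 103136) = -327180*((-4 - 517) - 103136) = -327180*(-521 - 103136) = -327180*(-103657) = 33914497260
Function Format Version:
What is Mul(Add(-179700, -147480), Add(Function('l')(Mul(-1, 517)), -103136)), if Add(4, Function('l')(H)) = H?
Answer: 33914497260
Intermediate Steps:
Function('l')(H) = Add(-4, H)
Mul(Add(-179700, -147480), Add(Function('l')(Mul(-1, 517)), -103136)) = Mul(Add(-179700, -147480), Add(Add(-4, Mul(-1, 517)), -103136)) = Mul(-327180, Add(Add(-4, -517), -103136)) = Mul(-327180, Add(-521, -103136)) = Mul(-327180, -103657) = 33914497260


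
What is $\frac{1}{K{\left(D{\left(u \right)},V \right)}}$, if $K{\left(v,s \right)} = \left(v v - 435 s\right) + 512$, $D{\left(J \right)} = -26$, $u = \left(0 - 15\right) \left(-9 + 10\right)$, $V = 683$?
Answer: $- \frac{1}{295917} \approx -3.3793 \cdot 10^{-6}$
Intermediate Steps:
$u = -15$ ($u = \left(-15\right) 1 = -15$)
$K{\left(v,s \right)} = 512 + v^{2} - 435 s$ ($K{\left(v,s \right)} = \left(v^{2} - 435 s\right) + 512 = 512 + v^{2} - 435 s$)
$\frac{1}{K{\left(D{\left(u \right)},V \right)}} = \frac{1}{512 + \left(-26\right)^{2} - 297105} = \frac{1}{512 + 676 - 297105} = \frac{1}{-295917} = - \frac{1}{295917}$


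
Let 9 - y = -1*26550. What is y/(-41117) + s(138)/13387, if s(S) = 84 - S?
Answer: -357765651/550433279 ≈ -0.64997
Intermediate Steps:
y = 26559 (y = 9 - (-1)*26550 = 9 - 1*(-26550) = 9 + 26550 = 26559)
y/(-41117) + s(138)/13387 = 26559/(-41117) + (84 - 1*138)/13387 = 26559*(-1/41117) + (84 - 138)*(1/13387) = -26559/41117 - 54*1/13387 = -26559/41117 - 54/13387 = -357765651/550433279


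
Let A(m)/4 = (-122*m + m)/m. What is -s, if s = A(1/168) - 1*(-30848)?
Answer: -30364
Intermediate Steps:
A(m) = -484 (A(m) = 4*((-122*m + m)/m) = 4*((-121*m)/m) = 4*(-121) = -484)
s = 30364 (s = -484 - 1*(-30848) = -484 + 30848 = 30364)
-s = -1*30364 = -30364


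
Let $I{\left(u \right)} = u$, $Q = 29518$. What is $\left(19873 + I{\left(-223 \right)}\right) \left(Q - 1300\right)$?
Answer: $554483700$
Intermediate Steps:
$\left(19873 + I{\left(-223 \right)}\right) \left(Q - 1300\right) = \left(19873 - 223\right) \left(29518 - 1300\right) = 19650 \cdot 28218 = 554483700$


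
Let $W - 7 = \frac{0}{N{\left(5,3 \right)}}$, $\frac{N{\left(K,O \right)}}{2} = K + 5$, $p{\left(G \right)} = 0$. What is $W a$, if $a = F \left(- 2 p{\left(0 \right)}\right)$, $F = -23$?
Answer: $0$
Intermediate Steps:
$N{\left(K,O \right)} = 10 + 2 K$ ($N{\left(K,O \right)} = 2 \left(K + 5\right) = 2 \left(5 + K\right) = 10 + 2 K$)
$a = 0$ ($a = - 23 \left(\left(-2\right) 0\right) = \left(-23\right) 0 = 0$)
$W = 7$ ($W = 7 + \frac{0}{10 + 2 \cdot 5} = 7 + \frac{0}{10 + 10} = 7 + \frac{0}{20} = 7 + 0 \cdot \frac{1}{20} = 7 + 0 = 7$)
$W a = 7 \cdot 0 = 0$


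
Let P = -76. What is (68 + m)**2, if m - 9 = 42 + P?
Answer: 1849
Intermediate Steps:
m = -25 (m = 9 + (42 - 76) = 9 - 34 = -25)
(68 + m)**2 = (68 - 25)**2 = 43**2 = 1849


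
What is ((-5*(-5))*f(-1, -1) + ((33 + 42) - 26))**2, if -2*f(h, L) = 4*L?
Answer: 9801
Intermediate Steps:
f(h, L) = -2*L
((-5*(-5))*f(-1, -1) + ((33 + 42) - 26))**2 = ((-5*(-5))*(-2*(-1)) + ((33 + 42) - 26))**2 = (25*2 + (75 - 26))**2 = (50 + 49)**2 = 99**2 = 9801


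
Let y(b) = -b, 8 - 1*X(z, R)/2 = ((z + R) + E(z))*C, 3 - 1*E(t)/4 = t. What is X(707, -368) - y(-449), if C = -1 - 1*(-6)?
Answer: 24337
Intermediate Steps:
E(t) = 12 - 4*t
C = 5 (C = -1 + 6 = 5)
X(z, R) = -104 - 10*R + 30*z (X(z, R) = 16 - 2*((z + R) + (12 - 4*z))*5 = 16 - 2*((R + z) + (12 - 4*z))*5 = 16 - 2*(12 + R - 3*z)*5 = 16 - 2*(60 - 15*z + 5*R) = 16 + (-120 - 10*R + 30*z) = -104 - 10*R + 30*z)
X(707, -368) - y(-449) = (-104 - 10*(-368) + 30*707) - (-1)*(-449) = (-104 + 3680 + 21210) - 1*449 = 24786 - 449 = 24337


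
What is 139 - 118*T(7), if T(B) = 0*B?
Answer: 139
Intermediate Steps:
T(B) = 0
139 - 118*T(7) = 139 - 118*0 = 139 + 0 = 139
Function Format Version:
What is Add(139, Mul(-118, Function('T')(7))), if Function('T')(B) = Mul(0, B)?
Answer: 139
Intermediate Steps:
Function('T')(B) = 0
Add(139, Mul(-118, Function('T')(7))) = Add(139, Mul(-118, 0)) = Add(139, 0) = 139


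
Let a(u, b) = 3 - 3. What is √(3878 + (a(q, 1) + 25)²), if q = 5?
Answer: √4503 ≈ 67.104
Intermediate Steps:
a(u, b) = 0
√(3878 + (a(q, 1) + 25)²) = √(3878 + (0 + 25)²) = √(3878 + 25²) = √(3878 + 625) = √4503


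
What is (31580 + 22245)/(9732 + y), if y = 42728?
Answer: 10765/10492 ≈ 1.0260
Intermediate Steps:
(31580 + 22245)/(9732 + y) = (31580 + 22245)/(9732 + 42728) = 53825/52460 = 53825*(1/52460) = 10765/10492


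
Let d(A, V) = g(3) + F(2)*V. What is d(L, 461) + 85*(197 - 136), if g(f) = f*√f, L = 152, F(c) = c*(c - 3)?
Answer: 4263 + 3*√3 ≈ 4268.2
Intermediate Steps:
F(c) = c*(-3 + c)
g(f) = f^(3/2)
d(A, V) = -2*V + 3*√3 (d(A, V) = 3^(3/2) + (2*(-3 + 2))*V = 3*√3 + (2*(-1))*V = 3*√3 - 2*V = -2*V + 3*√3)
d(L, 461) + 85*(197 - 136) = (-2*461 + 3*√3) + 85*(197 - 136) = (-922 + 3*√3) + 85*61 = (-922 + 3*√3) + 5185 = 4263 + 3*√3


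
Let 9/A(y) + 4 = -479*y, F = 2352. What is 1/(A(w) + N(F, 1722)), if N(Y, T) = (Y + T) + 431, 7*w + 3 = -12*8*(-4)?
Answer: 182527/822284072 ≈ 0.00022198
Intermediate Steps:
w = 381/7 (w = -3/7 + (-12*8*(-4))/7 = -3/7 + (-96*(-4))/7 = -3/7 + (⅐)*384 = -3/7 + 384/7 = 381/7 ≈ 54.429)
A(y) = 9/(-4 - 479*y)
N(Y, T) = 431 + T + Y (N(Y, T) = (T + Y) + 431 = 431 + T + Y)
1/(A(w) + N(F, 1722)) = 1/(-9/(4 + 479*(381/7)) + (431 + 1722 + 2352)) = 1/(-9/(4 + 182499/7) + 4505) = 1/(-9/182527/7 + 4505) = 1/(-9*7/182527 + 4505) = 1/(-63/182527 + 4505) = 1/(822284072/182527) = 182527/822284072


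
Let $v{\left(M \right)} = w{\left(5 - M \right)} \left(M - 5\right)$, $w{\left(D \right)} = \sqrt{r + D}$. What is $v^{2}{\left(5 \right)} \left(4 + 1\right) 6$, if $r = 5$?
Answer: $0$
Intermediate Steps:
$w{\left(D \right)} = \sqrt{5 + D}$
$v{\left(M \right)} = \sqrt{10 - M} \left(-5 + M\right)$ ($v{\left(M \right)} = \sqrt{5 - \left(-5 + M\right)} \left(M - 5\right) = \sqrt{10 - M} \left(-5 + M\right)$)
$v^{2}{\left(5 \right)} \left(4 + 1\right) 6 = \left(\sqrt{10 - 5} \left(-5 + 5\right)\right)^{2} \left(4 + 1\right) 6 = \left(\sqrt{10 - 5} \cdot 0\right)^{2} \cdot 5 \cdot 6 = \left(\sqrt{5} \cdot 0\right)^{2} \cdot 30 = 0^{2} \cdot 30 = 0 \cdot 30 = 0$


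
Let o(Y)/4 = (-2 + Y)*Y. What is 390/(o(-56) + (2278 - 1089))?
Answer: 130/4727 ≈ 0.027502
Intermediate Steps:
o(Y) = 4*Y*(-2 + Y) (o(Y) = 4*((-2 + Y)*Y) = 4*(Y*(-2 + Y)) = 4*Y*(-2 + Y))
390/(o(-56) + (2278 - 1089)) = 390/(4*(-56)*(-2 - 56) + (2278 - 1089)) = 390/(4*(-56)*(-58) + 1189) = 390/(12992 + 1189) = 390/14181 = 390*(1/14181) = 130/4727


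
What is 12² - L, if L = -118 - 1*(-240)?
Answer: 22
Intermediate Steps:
L = 122 (L = -118 + 240 = 122)
12² - L = 12² - 1*122 = 144 - 122 = 22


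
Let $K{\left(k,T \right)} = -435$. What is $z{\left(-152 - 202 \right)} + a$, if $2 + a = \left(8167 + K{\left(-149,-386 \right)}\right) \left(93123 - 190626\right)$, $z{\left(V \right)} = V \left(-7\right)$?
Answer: $-753890720$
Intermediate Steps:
$z{\left(V \right)} = - 7 V$
$a = -753893198$ ($a = -2 + \left(8167 - 435\right) \left(93123 - 190626\right) = -2 + 7732 \left(-97503\right) = -2 - 753893196 = -753893198$)
$z{\left(-152 - 202 \right)} + a = - 7 \left(-152 - 202\right) - 753893198 = \left(-7\right) \left(-354\right) - 753893198 = 2478 - 753893198 = -753890720$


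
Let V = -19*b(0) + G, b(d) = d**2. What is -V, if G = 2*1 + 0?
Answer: -2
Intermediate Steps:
G = 2 (G = 2 + 0 = 2)
V = 2 (V = -19*0**2 + 2 = -19*0 + 2 = 0 + 2 = 2)
-V = -1*2 = -2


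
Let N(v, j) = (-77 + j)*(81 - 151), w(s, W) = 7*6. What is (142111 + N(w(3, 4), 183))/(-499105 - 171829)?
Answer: -134691/670934 ≈ -0.20075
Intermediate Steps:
w(s, W) = 42
N(v, j) = 5390 - 70*j (N(v, j) = (-77 + j)*(-70) = 5390 - 70*j)
(142111 + N(w(3, 4), 183))/(-499105 - 171829) = (142111 + (5390 - 70*183))/(-499105 - 171829) = (142111 + (5390 - 12810))/(-670934) = (142111 - 7420)*(-1/670934) = 134691*(-1/670934) = -134691/670934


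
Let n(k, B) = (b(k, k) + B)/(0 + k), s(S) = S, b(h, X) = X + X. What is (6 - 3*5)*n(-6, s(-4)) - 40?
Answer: -64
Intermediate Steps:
b(h, X) = 2*X
n(k, B) = (B + 2*k)/k (n(k, B) = (2*k + B)/(0 + k) = (B + 2*k)/k)
(6 - 3*5)*n(-6, s(-4)) - 40 = (6 - 3*5)*(2 - 4/(-6)) - 40 = (6 - 15)*(2 - 4*(-1/6)) - 40 = -9*(2 + 2/3) - 40 = -9*8/3 - 40 = -24 - 40 = -64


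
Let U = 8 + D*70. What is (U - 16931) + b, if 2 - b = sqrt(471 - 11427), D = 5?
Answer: -16571 - 2*I*sqrt(2739) ≈ -16571.0 - 104.67*I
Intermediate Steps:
b = 2 - 2*I*sqrt(2739) (b = 2 - sqrt(471 - 11427) = 2 - sqrt(-10956) = 2 - 2*I*sqrt(2739) ≈ 2.0 - 104.67*I)
U = 358 (U = 8 + 5*70 = 8 + 350 = 358)
(U - 16931) + b = (358 - 16931) + (2 - 2*I*sqrt(2739)) = -16573 + (2 - 2*I*sqrt(2739)) = -16571 - 2*I*sqrt(2739)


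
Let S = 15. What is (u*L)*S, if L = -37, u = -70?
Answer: 38850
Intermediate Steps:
(u*L)*S = -70*(-37)*15 = 2590*15 = 38850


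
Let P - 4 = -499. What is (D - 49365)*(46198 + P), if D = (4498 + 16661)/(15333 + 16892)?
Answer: -72702776944098/32225 ≈ -2.2561e+9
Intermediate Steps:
P = -495 (P = 4 - 499 = -495)
D = 21159/32225 ≈ 0.65660
(D - 49365)*(46198 + P) = (21159/32225 - 49365)*(46198 - 495) = -1590765966/32225*45703 = -72702776944098/32225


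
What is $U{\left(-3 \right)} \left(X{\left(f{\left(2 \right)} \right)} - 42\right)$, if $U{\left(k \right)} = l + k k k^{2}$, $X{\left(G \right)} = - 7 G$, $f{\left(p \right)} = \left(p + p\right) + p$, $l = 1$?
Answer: $-6888$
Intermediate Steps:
$f{\left(p \right)} = 3 p$ ($f{\left(p \right)} = 2 p + p = 3 p$)
$U{\left(k \right)} = 1 + k^{4}$ ($U{\left(k \right)} = 1 + k k k^{2} = 1 + k k^{3} = 1 + k^{4}$)
$U{\left(-3 \right)} \left(X{\left(f{\left(2 \right)} \right)} - 42\right) = \left(1 + \left(-3\right)^{4}\right) \left(- 7 \cdot 3 \cdot 2 - 42\right) = \left(1 + 81\right) \left(\left(-7\right) 6 - 42\right) = 82 \left(-42 - 42\right) = 82 \left(-84\right) = -6888$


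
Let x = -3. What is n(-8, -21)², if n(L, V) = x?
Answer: 9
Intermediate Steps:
n(L, V) = -3
n(-8, -21)² = (-3)² = 9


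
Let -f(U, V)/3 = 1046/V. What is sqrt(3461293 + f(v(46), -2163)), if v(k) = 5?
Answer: sqrt(1799322768579)/721 ≈ 1860.5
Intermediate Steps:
f(U, V) = -3138/V
sqrt(3461293 + f(v(46), -2163)) = sqrt(3461293 - 3138/(-2163)) = sqrt(3461293 - 3138*(-1/2163)) = sqrt(3461293 + 1046/721) = sqrt(2495593299/721) = sqrt(1799322768579)/721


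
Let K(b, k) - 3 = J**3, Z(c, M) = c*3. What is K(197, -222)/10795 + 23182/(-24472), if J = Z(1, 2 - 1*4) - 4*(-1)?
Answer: -120891189/132087620 ≈ -0.91523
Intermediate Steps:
Z(c, M) = 3*c
J = 7 (J = 3*1 - 4*(-1) = 3 + 4 = 7)
K(b, k) = 346 (K(b, k) = 3 + 7**3 = 3 + 343 = 346)
K(197, -222)/10795 + 23182/(-24472) = 346/10795 + 23182/(-24472) = 346*(1/10795) + 23182*(-1/24472) = 346/10795 - 11591/12236 = -120891189/132087620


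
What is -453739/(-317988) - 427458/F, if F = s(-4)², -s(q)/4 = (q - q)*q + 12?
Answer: -170304419/925056 ≈ -184.10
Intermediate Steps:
s(q) = -48 (s(q) = -4*((q - q)*q + 12) = -4*(0*q + 12) = -4*(0 + 12) = -4*12 = -48)
F = 2304 (F = (-48)² = 2304)
-453739/(-317988) - 427458/F = -453739/(-317988) - 427458/2304 = -453739*(-1/317988) - 427458*1/2304 = 41249/28908 - 71243/384 = -170304419/925056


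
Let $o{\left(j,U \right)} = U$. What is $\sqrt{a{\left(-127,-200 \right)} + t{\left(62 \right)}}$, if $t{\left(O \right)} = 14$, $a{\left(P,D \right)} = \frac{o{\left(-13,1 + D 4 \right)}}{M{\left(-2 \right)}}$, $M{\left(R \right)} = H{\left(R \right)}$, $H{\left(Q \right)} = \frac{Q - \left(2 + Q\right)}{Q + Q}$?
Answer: $12 i \sqrt{11} \approx 39.799 i$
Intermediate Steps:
$H{\left(Q \right)} = - \frac{1}{Q}$ ($H{\left(Q \right)} = - \frac{2}{2 Q} = - 2 \frac{1}{2 Q} = - \frac{1}{Q}$)
$M{\left(R \right)} = - \frac{1}{R}$
$a{\left(P,D \right)} = 2 + 8 D$ ($a{\left(P,D \right)} = \frac{1 + D 4}{\left(-1\right) \frac{1}{-2}} = \frac{1 + 4 D}{\left(-1\right) \left(- \frac{1}{2}\right)} = \left(1 + 4 D\right) \frac{1}{\frac{1}{2}} = \left(1 + 4 D\right) 2 = 2 + 8 D$)
$\sqrt{a{\left(-127,-200 \right)} + t{\left(62 \right)}} = \sqrt{\left(2 + 8 \left(-200\right)\right) + 14} = \sqrt{\left(2 - 1600\right) + 14} = \sqrt{-1598 + 14} = \sqrt{-1584} = 12 i \sqrt{11}$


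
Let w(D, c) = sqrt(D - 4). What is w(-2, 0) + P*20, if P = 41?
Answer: 820 + I*sqrt(6) ≈ 820.0 + 2.4495*I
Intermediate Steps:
w(D, c) = sqrt(-4 + D)
w(-2, 0) + P*20 = sqrt(-4 - 2) + 41*20 = sqrt(-6) + 820 = I*sqrt(6) + 820 = 820 + I*sqrt(6)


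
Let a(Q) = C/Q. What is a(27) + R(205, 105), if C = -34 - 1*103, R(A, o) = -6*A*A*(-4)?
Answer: 27232063/27 ≈ 1.0086e+6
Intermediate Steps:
R(A, o) = 24*A**2 (R(A, o) = -6*A**2*(-4) = 24*A**2)
C = -137 (C = -34 - 103 = -137)
a(Q) = -137/Q
a(27) + R(205, 105) = -137/27 + 24*205**2 = -137*1/27 + 24*42025 = -137/27 + 1008600 = 27232063/27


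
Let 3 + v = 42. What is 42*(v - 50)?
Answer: -462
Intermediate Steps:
v = 39 (v = -3 + 42 = 39)
42*(v - 50) = 42*(39 - 50) = 42*(-11) = -462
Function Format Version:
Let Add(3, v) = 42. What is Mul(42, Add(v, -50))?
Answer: -462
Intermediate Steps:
v = 39 (v = Add(-3, 42) = 39)
Mul(42, Add(v, -50)) = Mul(42, Add(39, -50)) = Mul(42, -11) = -462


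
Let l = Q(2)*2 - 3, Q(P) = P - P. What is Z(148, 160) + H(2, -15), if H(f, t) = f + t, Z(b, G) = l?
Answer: -16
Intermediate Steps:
Q(P) = 0
l = -3 (l = 0*2 - 3 = 0 - 3 = -3)
Z(b, G) = -3
Z(148, 160) + H(2, -15) = -3 + (2 - 15) = -3 - 13 = -16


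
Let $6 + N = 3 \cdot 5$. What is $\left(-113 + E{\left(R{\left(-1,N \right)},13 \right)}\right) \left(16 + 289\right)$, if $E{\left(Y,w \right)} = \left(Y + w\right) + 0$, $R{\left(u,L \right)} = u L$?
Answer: $-33245$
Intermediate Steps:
$N = 9$ ($N = -6 + 3 \cdot 5 = -6 + 15 = 9$)
$R{\left(u,L \right)} = L u$
$E{\left(Y,w \right)} = Y + w$
$\left(-113 + E{\left(R{\left(-1,N \right)},13 \right)}\right) \left(16 + 289\right) = \left(-113 + \left(9 \left(-1\right) + 13\right)\right) \left(16 + 289\right) = \left(-113 + \left(-9 + 13\right)\right) 305 = \left(-113 + 4\right) 305 = \left(-109\right) 305 = -33245$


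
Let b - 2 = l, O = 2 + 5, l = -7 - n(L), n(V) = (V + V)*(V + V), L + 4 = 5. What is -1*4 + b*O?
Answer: -67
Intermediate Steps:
L = 1 (L = -4 + 5 = 1)
n(V) = 4*V**2 (n(V) = (2*V)*(2*V) = 4*V**2)
l = -11 (l = -7 - 4*1**2 = -7 - 4 = -11)
O = 7
b = -9 (b = 2 - 11 = -9)
-1*4 + b*O = -1*4 - 9*7 = -4 - 63 = -67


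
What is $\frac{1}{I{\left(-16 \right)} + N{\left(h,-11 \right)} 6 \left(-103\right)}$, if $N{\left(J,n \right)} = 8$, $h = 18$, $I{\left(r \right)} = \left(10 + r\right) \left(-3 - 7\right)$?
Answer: $- \frac{1}{4884} \approx -0.00020475$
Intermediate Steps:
$I{\left(r \right)} = -100 - 10 r$ ($I{\left(r \right)} = \left(10 + r\right) \left(-10\right) = -100 - 10 r$)
$\frac{1}{I{\left(-16 \right)} + N{\left(h,-11 \right)} 6 \left(-103\right)} = \frac{1}{\left(-100 - -160\right) + 8 \cdot 6 \left(-103\right)} = \frac{1}{\left(-100 + 160\right) + 8 \left(-618\right)} = \frac{1}{60 - 4944} = \frac{1}{-4884} = - \frac{1}{4884}$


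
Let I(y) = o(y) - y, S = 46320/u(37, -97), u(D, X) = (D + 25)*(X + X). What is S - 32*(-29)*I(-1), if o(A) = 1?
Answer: 5569412/3007 ≈ 1852.1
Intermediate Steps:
u(D, X) = 2*X*(25 + D) (u(D, X) = (25 + D)*(2*X) = 2*X*(25 + D))
S = -11580/3007 (S = 46320/((2*(-97)*(25 + 37))) = 46320/((2*(-97)*62)) = 46320/(-12028) = 46320*(-1/12028) = -11580/3007 ≈ -3.8510)
I(y) = 1 - y
S - 32*(-29)*I(-1) = -11580/3007 - 32*(-29)*(1 - 1*(-1)) = -11580/3007 - (-928)*(1 + 1) = -11580/3007 - (-928)*2 = -11580/3007 - 1*(-1856) = -11580/3007 + 1856 = 5569412/3007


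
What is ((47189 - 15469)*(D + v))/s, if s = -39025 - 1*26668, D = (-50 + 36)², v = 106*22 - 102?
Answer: -76952720/65693 ≈ -1171.4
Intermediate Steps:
v = 2230 (v = 2332 - 102 = 2230)
D = 196 (D = (-14)² = 196)
s = -65693 (s = -39025 - 26668 = -65693)
((47189 - 15469)*(D + v))/s = ((47189 - 15469)*(196 + 2230))/(-65693) = (31720*2426)*(-1/65693) = 76952720*(-1/65693) = -76952720/65693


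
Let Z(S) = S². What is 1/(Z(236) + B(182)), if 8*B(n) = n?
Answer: 4/222875 ≈ 1.7947e-5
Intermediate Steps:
B(n) = n/8
1/(Z(236) + B(182)) = 1/(236² + (⅛)*182) = 1/(55696 + 91/4) = 1/(222875/4) = 4/222875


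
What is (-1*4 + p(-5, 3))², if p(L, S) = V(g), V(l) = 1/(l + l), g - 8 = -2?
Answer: 2209/144 ≈ 15.340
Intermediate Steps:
g = 6 (g = 8 - 2 = 6)
V(l) = 1/(2*l)
p(L, S) = 1/12 (p(L, S) = (½)/6 = (½)*(⅙) = 1/12)
(-1*4 + p(-5, 3))² = (-1*4 + 1/12)² = (-4 + 1/12)² = (-47/12)² = 2209/144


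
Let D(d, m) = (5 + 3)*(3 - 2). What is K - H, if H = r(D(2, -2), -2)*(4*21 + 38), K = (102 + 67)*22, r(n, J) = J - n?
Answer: 4938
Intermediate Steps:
D(d, m) = 8 (D(d, m) = 8*1 = 8)
K = 3718 (K = 169*22 = 3718)
H = -1220 (H = (-2 - 1*8)*(4*21 + 38) = (-2 - 8)*(84 + 38) = -10*122 = -1220)
K - H = 3718 - 1*(-1220) = 3718 + 1220 = 4938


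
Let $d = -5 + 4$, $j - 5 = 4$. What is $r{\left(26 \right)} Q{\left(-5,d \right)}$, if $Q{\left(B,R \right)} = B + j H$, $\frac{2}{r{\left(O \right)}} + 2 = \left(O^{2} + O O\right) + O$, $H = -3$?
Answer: $- \frac{2}{43} \approx -0.046512$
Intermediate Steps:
$j = 9$ ($j = 5 + 4 = 9$)
$d = -1$
$r{\left(O \right)} = \frac{2}{-2 + O + 2 O^{2}}$ ($r{\left(O \right)} = \frac{2}{-2 + \left(\left(O^{2} + O O\right) + O\right)} = \frac{2}{-2 + \left(\left(O^{2} + O^{2}\right) + O\right)} = \frac{2}{-2 + \left(2 O^{2} + O\right)} = \frac{2}{-2 + \left(O + 2 O^{2}\right)} = \frac{2}{-2 + O + 2 O^{2}}$)
$Q{\left(B,R \right)} = -27 + B$ ($Q{\left(B,R \right)} = B + 9 \left(-3\right) = B - 27 = -27 + B$)
$r{\left(26 \right)} Q{\left(-5,d \right)} = \frac{2}{-2 + 26 + 2 \cdot 26^{2}} \left(-27 - 5\right) = \frac{2}{-2 + 26 + 2 \cdot 676} \left(-32\right) = \frac{2}{-2 + 26 + 1352} \left(-32\right) = \frac{2}{1376} \left(-32\right) = 2 \cdot \frac{1}{1376} \left(-32\right) = \frac{1}{688} \left(-32\right) = - \frac{2}{43}$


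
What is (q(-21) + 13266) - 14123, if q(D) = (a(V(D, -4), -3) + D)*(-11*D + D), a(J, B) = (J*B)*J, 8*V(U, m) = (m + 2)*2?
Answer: -10849/2 ≈ -5424.5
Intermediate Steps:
V(U, m) = ½ + m/4 (V(U, m) = ((m + 2)*2)/8 = ((2 + m)*2)/8 = (4 + 2*m)/8 = ½ + m/4)
a(J, B) = B*J² (a(J, B) = (B*J)*J = B*J²)
q(D) = -10*D*(-¾ + D) (q(D) = (-3*(½ + (¼)*(-4))² + D)*(-11*D + D) = (-3*(½ - 1)² + D)*(-10*D) = (-3*(-½)² + D)*(-10*D) = (-3*¼ + D)*(-10*D) = (-¾ + D)*(-10*D) = -10*D*(-¾ + D))
(q(-21) + 13266) - 14123 = ((5/2)*(-21)*(3 - 4*(-21)) + 13266) - 14123 = ((5/2)*(-21)*(3 + 84) + 13266) - 14123 = ((5/2)*(-21)*87 + 13266) - 14123 = (-9135/2 + 13266) - 14123 = 17397/2 - 14123 = -10849/2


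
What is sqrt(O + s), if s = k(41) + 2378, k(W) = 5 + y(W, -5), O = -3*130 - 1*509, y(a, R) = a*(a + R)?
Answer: 4*sqrt(185) ≈ 54.406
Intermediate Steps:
y(a, R) = a*(R + a)
O = -899 (O = -390 - 509 = -899)
k(W) = 5 + W*(-5 + W)
s = 3859 (s = (5 + 41*(-5 + 41)) + 2378 = (5 + 41*36) + 2378 = (5 + 1476) + 2378 = 1481 + 2378 = 3859)
sqrt(O + s) = sqrt(-899 + 3859) = sqrt(2960) = 4*sqrt(185)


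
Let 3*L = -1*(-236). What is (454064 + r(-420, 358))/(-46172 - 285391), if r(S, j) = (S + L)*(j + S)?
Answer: -1425680/994689 ≈ -1.4333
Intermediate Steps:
L = 236/3 (L = (-1*(-236))/3 = (⅓)*236 = 236/3 ≈ 78.667)
r(S, j) = (236/3 + S)*(S + j) (r(S, j) = (S + 236/3)*(j + S) = (236/3 + S)*(S + j))
(454064 + r(-420, 358))/(-46172 - 285391) = (454064 + ((-420)² + (236/3)*(-420) + (236/3)*358 - 420*358))/(-46172 - 285391) = (454064 + (176400 - 33040 + 84488/3 - 150360))/(-331563) = (454064 + 63488/3)*(-1/331563) = (1425680/3)*(-1/331563) = -1425680/994689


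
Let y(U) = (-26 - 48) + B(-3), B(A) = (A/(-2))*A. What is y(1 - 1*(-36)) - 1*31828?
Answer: -63813/2 ≈ -31907.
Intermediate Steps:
B(A) = -A**2/2 (B(A) = (A*(-1/2))*A = (-A/2)*A = -A**2/2)
y(U) = -157/2 (y(U) = (-26 - 48) - 1/2*(-3)**2 = -74 - 1/2*9 = -74 - 9/2 = -157/2)
y(1 - 1*(-36)) - 1*31828 = -157/2 - 1*31828 = -157/2 - 31828 = -63813/2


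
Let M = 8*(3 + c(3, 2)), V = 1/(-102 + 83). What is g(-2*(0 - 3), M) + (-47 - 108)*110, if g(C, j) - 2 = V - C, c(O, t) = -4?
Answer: -324027/19 ≈ -17054.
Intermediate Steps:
V = -1/19 (V = 1/(-19) = -1/19 ≈ -0.052632)
M = -8 (M = 8*(3 - 4) = 8*(-1) = -8)
g(C, j) = 37/19 - C (g(C, j) = 2 + (-1/19 - C) = 37/19 - C)
g(-2*(0 - 3), M) + (-47 - 108)*110 = (37/19 - (-2)*(0 - 3)) + (-47 - 108)*110 = (37/19 - (-2)*(-3)) - 155*110 = (37/19 - 1*6) - 17050 = (37/19 - 6) - 17050 = -77/19 - 17050 = -324027/19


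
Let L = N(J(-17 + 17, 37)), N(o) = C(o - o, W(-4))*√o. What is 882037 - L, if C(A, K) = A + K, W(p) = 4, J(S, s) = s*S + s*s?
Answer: 881889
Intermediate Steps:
J(S, s) = s² + S*s (J(S, s) = S*s + s² = s² + S*s)
N(o) = 4*√o (N(o) = ((o - o) + 4)*√o = (0 + 4)*√o = 4*√o)
L = 148 (L = 4*√(37*((-17 + 17) + 37)) = 4*√(37*(0 + 37)) = 4*√(37*37) = 4*√1369 = 4*37 = 148)
882037 - L = 882037 - 1*148 = 882037 - 148 = 881889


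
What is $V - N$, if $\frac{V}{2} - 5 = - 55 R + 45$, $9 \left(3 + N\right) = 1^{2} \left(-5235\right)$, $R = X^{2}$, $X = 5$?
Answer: $- \frac{6196}{3} \approx -2065.3$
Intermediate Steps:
$R = 25$ ($R = 5^{2} = 25$)
$N = - \frac{1754}{3}$ ($N = -3 + \frac{1^{2} \left(-5235\right)}{9} = -3 + \frac{1 \left(-5235\right)}{9} = -3 + \frac{1}{9} \left(-5235\right) = -3 - \frac{1745}{3} = - \frac{1754}{3} \approx -584.67$)
$V = -2650$ ($V = 10 + 2 \left(\left(-55\right) 25 + 45\right) = 10 + 2 \left(-1375 + 45\right) = 10 + 2 \left(-1330\right) = 10 - 2660 = -2650$)
$V - N = -2650 - - \frac{1754}{3} = -2650 + \frac{1754}{3} = - \frac{6196}{3}$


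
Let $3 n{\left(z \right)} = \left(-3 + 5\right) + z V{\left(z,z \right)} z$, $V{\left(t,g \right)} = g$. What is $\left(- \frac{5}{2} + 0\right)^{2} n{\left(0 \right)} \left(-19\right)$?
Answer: $- \frac{475}{6} \approx -79.167$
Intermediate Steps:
$n{\left(z \right)} = \frac{2}{3} + \frac{z^{3}}{3}$ ($n{\left(z \right)} = \frac{\left(-3 + 5\right) + z z z}{3} = \frac{2 + z^{2} z}{3} = \frac{2 + z^{3}}{3} = \frac{2}{3} + \frac{z^{3}}{3}$)
$\left(- \frac{5}{2} + 0\right)^{2} n{\left(0 \right)} \left(-19\right) = \left(- \frac{5}{2} + 0\right)^{2} \left(\frac{2}{3} + \frac{0^{3}}{3}\right) \left(-19\right) = \left(\left(-5\right) \frac{1}{2} + 0\right)^{2} \left(\frac{2}{3} + \frac{1}{3} \cdot 0\right) \left(-19\right) = \left(- \frac{5}{2} + 0\right)^{2} \left(\frac{2}{3} + 0\right) \left(-19\right) = \left(- \frac{5}{2}\right)^{2} \cdot \frac{2}{3} \left(-19\right) = \frac{25}{4} \cdot \frac{2}{3} \left(-19\right) = \frac{25}{6} \left(-19\right) = - \frac{475}{6}$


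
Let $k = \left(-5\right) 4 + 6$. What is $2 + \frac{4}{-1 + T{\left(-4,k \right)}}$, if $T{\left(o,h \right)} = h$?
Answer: $\frac{26}{15} \approx 1.7333$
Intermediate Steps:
$k = -14$ ($k = -20 + 6 = -14$)
$2 + \frac{4}{-1 + T{\left(-4,k \right)}} = 2 + \frac{4}{-1 - 14} = 2 + \frac{4}{-15} = 2 + 4 \left(- \frac{1}{15}\right) = 2 - \frac{4}{15} = \frac{26}{15}$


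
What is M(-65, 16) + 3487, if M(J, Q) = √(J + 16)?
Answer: 3487 + 7*I ≈ 3487.0 + 7.0*I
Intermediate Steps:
M(J, Q) = √(16 + J)
M(-65, 16) + 3487 = √(16 - 65) + 3487 = √(-49) + 3487 = 7*I + 3487 = 3487 + 7*I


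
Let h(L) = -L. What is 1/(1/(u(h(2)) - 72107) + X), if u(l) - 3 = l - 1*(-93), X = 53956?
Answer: 72013/3885533427 ≈ 1.8534e-5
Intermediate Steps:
u(l) = 96 + l (u(l) = 3 + (l - 1*(-93)) = 3 + (l + 93) = 3 + (93 + l) = 96 + l)
1/(1/(u(h(2)) - 72107) + X) = 1/(1/((96 - 1*2) - 72107) + 53956) = 1/(1/((96 - 2) - 72107) + 53956) = 1/(1/(94 - 72107) + 53956) = 1/(1/(-72013) + 53956) = 1/(-1/72013 + 53956) = 1/(3885533427/72013) = 72013/3885533427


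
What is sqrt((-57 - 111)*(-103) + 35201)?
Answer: sqrt(52505) ≈ 229.14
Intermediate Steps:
sqrt((-57 - 111)*(-103) + 35201) = sqrt(-168*(-103) + 35201) = sqrt(17304 + 35201) = sqrt(52505)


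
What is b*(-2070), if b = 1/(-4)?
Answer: 1035/2 ≈ 517.50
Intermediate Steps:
b = -¼ ≈ -0.25000
b*(-2070) = -¼*(-2070) = 1035/2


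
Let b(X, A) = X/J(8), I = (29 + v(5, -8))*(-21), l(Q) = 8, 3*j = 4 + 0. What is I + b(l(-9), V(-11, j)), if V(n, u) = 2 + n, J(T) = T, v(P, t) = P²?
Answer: -1133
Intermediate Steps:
j = 4/3 (j = (4 + 0)/3 = (⅓)*4 = 4/3 ≈ 1.3333)
I = -1134 (I = (29 + 5²)*(-21) = (29 + 25)*(-21) = 54*(-21) = -1134)
b(X, A) = X/8
I + b(l(-9), V(-11, j)) = -1134 + (⅛)*8 = -1134 + 1 = -1133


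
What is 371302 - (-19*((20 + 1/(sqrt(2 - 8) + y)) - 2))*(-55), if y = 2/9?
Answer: 17270227/49 + 16929*I*sqrt(6)/98 ≈ 3.5245e+5 + 423.14*I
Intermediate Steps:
y = 2/9 (y = 2*(1/9) = 2/9 ≈ 0.22222)
371302 - (-19*((20 + 1/(sqrt(2 - 8) + y)) - 2))*(-55) = 371302 - (-19*((20 + 1/(sqrt(2 - 8) + 2/9)) - 2))*(-55) = 371302 - (-19*((20 + 1/(sqrt(-6) + 2/9)) - 2))*(-55) = 371302 - (-19*((20 + 1/(I*sqrt(6) + 2/9)) - 2))*(-55) = 371302 - (-19*((20 + 1/(2/9 + I*sqrt(6))) - 2))*(-55) = 371302 - (-19*(18 + 1/(2/9 + I*sqrt(6))))*(-55) = 371302 - (-342 - 19/(2/9 + I*sqrt(6)))*(-55) = 371302 - (18810 + 1045/(2/9 + I*sqrt(6))) = 371302 + (-18810 - 1045/(2/9 + I*sqrt(6))) = 352492 - 1045/(2/9 + I*sqrt(6))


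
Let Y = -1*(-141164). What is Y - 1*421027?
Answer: -279863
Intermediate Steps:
Y = 141164
Y - 1*421027 = 141164 - 1*421027 = 141164 - 421027 = -279863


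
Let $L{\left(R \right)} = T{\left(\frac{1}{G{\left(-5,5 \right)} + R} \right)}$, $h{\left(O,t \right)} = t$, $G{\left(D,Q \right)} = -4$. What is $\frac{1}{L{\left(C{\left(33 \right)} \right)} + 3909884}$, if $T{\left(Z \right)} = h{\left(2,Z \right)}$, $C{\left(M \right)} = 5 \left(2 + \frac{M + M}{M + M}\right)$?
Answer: $\frac{11}{43008725} \approx 2.5576 \cdot 10^{-7}$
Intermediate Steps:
$C{\left(M \right)} = 15$ ($C{\left(M \right)} = 5 \left(2 + \frac{2 M}{2 M}\right) = 5 \left(2 + 2 M \frac{1}{2 M}\right) = 5 \left(2 + 1\right) = 5 \cdot 3 = 15$)
$T{\left(Z \right)} = Z$
$L{\left(R \right)} = \frac{1}{-4 + R}$
$\frac{1}{L{\left(C{\left(33 \right)} \right)} + 3909884} = \frac{1}{\frac{1}{-4 + 15} + 3909884} = \frac{1}{\frac{1}{11} + 3909884} = \frac{1}{\frac{43008725}{11}} = \frac{11}{43008725}$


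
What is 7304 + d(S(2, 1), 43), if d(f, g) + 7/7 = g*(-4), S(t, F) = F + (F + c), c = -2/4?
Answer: 7131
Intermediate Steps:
c = -½ (c = -2*¼ = -½ ≈ -0.50000)
S(t, F) = -½ + 2*F (S(t, F) = F + (F - ½) = F + (-½ + F) = -½ + 2*F)
d(f, g) = -1 - 4*g (d(f, g) = -1 + g*(-4) = -1 - 4*g)
7304 + d(S(2, 1), 43) = 7304 + (-1 - 4*43) = 7304 + (-1 - 172) = 7304 - 173 = 7131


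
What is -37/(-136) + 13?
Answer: 1805/136 ≈ 13.272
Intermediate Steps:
-37/(-136) + 13 = -1/136*(-37) + 13 = 37/136 + 13 = 1805/136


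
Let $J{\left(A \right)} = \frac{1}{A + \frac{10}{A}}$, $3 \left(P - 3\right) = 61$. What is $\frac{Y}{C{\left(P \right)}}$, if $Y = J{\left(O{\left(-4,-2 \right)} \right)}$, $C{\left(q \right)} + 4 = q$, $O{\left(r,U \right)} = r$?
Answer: $- \frac{3}{377} \approx -0.0079576$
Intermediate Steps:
$P = \frac{70}{3}$ ($P = 3 + \frac{1}{3} \cdot 61 = 3 + \frac{61}{3} = \frac{70}{3} \approx 23.333$)
$C{\left(q \right)} = -4 + q$
$Y = - \frac{2}{13}$ ($Y = - \frac{4}{10 + \left(-4\right)^{2}} = - \frac{4}{10 + 16} = - \frac{4}{26} = \left(-4\right) \frac{1}{26} = - \frac{2}{13} \approx -0.15385$)
$\frac{Y}{C{\left(P \right)}} = - \frac{2}{13 \left(-4 + \frac{70}{3}\right)} = - \frac{2}{13 \cdot \frac{58}{3}} = \left(- \frac{2}{13}\right) \frac{3}{58} = - \frac{3}{377}$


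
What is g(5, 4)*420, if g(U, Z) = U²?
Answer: 10500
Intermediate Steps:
g(5, 4)*420 = 5²*420 = 25*420 = 10500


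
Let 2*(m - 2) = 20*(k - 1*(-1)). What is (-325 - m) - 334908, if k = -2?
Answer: -335225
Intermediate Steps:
m = -8 (m = 2 + (20*(-2 - 1*(-1)))/2 = 2 + (20*(-2 + 1))/2 = 2 + (20*(-1))/2 = 2 + (½)*(-20) = 2 - 10 = -8)
(-325 - m) - 334908 = (-325 - 1*(-8)) - 334908 = (-325 + 8) - 1329*252 = -317 - 334908 = -335225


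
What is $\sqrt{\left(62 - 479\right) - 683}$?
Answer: $10 i \sqrt{11} \approx 33.166 i$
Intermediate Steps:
$\sqrt{\left(62 - 479\right) - 683} = \sqrt{-417 - 683} = \sqrt{-1100} = 10 i \sqrt{11}$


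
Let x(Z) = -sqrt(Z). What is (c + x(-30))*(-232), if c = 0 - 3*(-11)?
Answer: -7656 + 232*I*sqrt(30) ≈ -7656.0 + 1270.7*I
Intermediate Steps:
c = 33 (c = 0 + 33 = 33)
(c + x(-30))*(-232) = (33 - sqrt(-30))*(-232) = (33 - I*sqrt(30))*(-232) = -7656 + 232*I*sqrt(30)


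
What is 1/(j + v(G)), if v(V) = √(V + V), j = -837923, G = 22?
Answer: -837923/702114953885 - 2*√11/702114953885 ≈ -1.1934e-6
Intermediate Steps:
v(V) = √2*√V (v(V) = √(2*V) = √2*√V)
1/(j + v(G)) = 1/(-837923 + √2*√22) = 1/(-837923 + 2*√11)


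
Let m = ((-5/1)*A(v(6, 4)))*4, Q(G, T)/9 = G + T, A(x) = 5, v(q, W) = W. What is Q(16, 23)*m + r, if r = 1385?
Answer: -33715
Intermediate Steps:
Q(G, T) = 9*G + 9*T (Q(G, T) = 9*(G + T) = 9*G + 9*T)
m = -100 (m = (-5/1*5)*4 = (-5*1*5)*4 = -5*5*4 = -25*4 = -100)
Q(16, 23)*m + r = (9*16 + 9*23)*(-100) + 1385 = (144 + 207)*(-100) + 1385 = 351*(-100) + 1385 = -35100 + 1385 = -33715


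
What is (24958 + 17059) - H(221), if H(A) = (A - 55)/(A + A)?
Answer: 9285674/221 ≈ 42017.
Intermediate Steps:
H(A) = (-55 + A)/(2*A) (H(A) = (-55 + A)/((2*A)) = (-55 + A)*(1/(2*A)) = (-55 + A)/(2*A))
(24958 + 17059) - H(221) = (24958 + 17059) - (-55 + 221)/(2*221) = 42017 - 166/(2*221) = 42017 - 1*83/221 = 42017 - 83/221 = 9285674/221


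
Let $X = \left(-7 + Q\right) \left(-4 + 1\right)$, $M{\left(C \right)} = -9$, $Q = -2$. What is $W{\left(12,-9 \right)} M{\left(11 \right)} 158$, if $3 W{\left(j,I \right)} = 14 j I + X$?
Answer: $703890$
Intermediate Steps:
$X = 27$ ($X = \left(-7 - 2\right) \left(-4 + 1\right) = \left(-9\right) \left(-3\right) = 27$)
$W{\left(j,I \right)} = 9 + \frac{14 I j}{3}$ ($W{\left(j,I \right)} = \frac{14 j I + 27}{3} = \frac{14 I j + 27}{3} = \frac{27 + 14 I j}{3} = 9 + \frac{14 I j}{3}$)
$W{\left(12,-9 \right)} M{\left(11 \right)} 158 = \left(9 + \frac{14}{3} \left(-9\right) 12\right) \left(-9\right) 158 = \left(9 - 504\right) \left(-9\right) 158 = \left(-495\right) \left(-9\right) 158 = 4455 \cdot 158 = 703890$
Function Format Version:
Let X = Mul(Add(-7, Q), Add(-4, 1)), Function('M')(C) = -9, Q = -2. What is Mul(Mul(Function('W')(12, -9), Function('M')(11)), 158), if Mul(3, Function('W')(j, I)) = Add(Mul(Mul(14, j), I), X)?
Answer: 703890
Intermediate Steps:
X = 27 (X = Mul(Add(-7, -2), Add(-4, 1)) = Mul(-9, -3) = 27)
Function('W')(j, I) = Add(9, Mul(Rational(14, 3), I, j)) (Function('W')(j, I) = Mul(Rational(1, 3), Add(Mul(Mul(14, j), I), 27)) = Mul(Rational(1, 3), Add(Mul(14, I, j), 27)) = Mul(Rational(1, 3), Add(27, Mul(14, I, j))) = Add(9, Mul(Rational(14, 3), I, j)))
Mul(Mul(Function('W')(12, -9), Function('M')(11)), 158) = Mul(Mul(Add(9, Mul(Rational(14, 3), -9, 12)), -9), 158) = Mul(Mul(Add(9, -504), -9), 158) = Mul(Mul(-495, -9), 158) = Mul(4455, 158) = 703890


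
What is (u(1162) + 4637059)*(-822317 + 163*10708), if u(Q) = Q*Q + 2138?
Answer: 5528775124367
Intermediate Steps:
u(Q) = 2138 + Q² (u(Q) = Q² + 2138 = 2138 + Q²)
(u(1162) + 4637059)*(-822317 + 163*10708) = ((2138 + 1162²) + 4637059)*(-822317 + 163*10708) = ((2138 + 1350244) + 4637059)*(-822317 + 1745404) = (1352382 + 4637059)*923087 = 5989441*923087 = 5528775124367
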